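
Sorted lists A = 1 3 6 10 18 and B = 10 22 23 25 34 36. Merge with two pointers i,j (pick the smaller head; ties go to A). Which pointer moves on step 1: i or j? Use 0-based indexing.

i

i=0 j=0: A[i]=1<=B[j]=10 take 1, i++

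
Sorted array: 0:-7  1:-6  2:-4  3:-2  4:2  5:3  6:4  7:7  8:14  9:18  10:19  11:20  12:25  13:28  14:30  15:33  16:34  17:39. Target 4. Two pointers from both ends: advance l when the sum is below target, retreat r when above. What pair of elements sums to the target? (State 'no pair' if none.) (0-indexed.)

no pair

l=0 r=17: -7+39=32 >4, r--
l=0 r=16: -7+34=27 >4, r--
l=0 r=15: -7+33=26 >4, r--
l=0 r=14: -7+30=23 >4, r--
l=0 r=13: -7+28=21 >4, r--
l=0 r=12: -7+25=18 >4, r--
l=0 r=11: -7+20=13 >4, r--
l=0 r=10: -7+19=12 >4, r--
l=0 r=9: -7+18=11 >4, r--
l=0 r=8: -7+14=7 >4, r--
l=0 r=7: -7+7=0 <4, l++
l=1 r=7: -6+7=1 <4, l++
l=2 r=7: -4+7=3 <4, l++
l=3 r=7: -2+7=5 >4, r--
l=3 r=6: -2+4=2 <4, l++
l=4 r=6: 2+4=6 >4, r--
l=4 r=5: 2+3=5 >4, r--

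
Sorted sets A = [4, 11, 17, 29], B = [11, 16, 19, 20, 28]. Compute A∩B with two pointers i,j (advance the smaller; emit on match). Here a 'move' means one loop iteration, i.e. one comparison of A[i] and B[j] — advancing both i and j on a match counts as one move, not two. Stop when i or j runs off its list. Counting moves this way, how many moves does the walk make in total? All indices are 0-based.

i=0 j=0: 4<11, i++
i=1 j=0: 11==11 emit, i++,j++
i=2 j=1: 17>16, j++
i=2 j=2: 17<19, i++
i=3 j=2: 29>19, j++
i=3 j=3: 29>20, j++
i=3 j=4: 29>28, j++

7 moves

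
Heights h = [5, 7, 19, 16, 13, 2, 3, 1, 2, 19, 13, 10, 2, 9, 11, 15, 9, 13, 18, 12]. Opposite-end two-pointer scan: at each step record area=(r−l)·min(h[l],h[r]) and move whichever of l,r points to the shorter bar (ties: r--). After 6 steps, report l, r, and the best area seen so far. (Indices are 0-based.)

l=0 r=19: min(5,12)*19=95 best=95 *, l++
l=1 r=19: min(7,12)*18=126 best=126 *, l++
l=2 r=19: min(19,12)*17=204 best=204 *, r--
l=2 r=18: min(19,18)*16=288 best=288 *, r--
l=2 r=17: min(19,13)*15=195 best=288, r--
l=2 r=16: min(19,9)*14=126 best=288, r--

l=2, r=15, best area=288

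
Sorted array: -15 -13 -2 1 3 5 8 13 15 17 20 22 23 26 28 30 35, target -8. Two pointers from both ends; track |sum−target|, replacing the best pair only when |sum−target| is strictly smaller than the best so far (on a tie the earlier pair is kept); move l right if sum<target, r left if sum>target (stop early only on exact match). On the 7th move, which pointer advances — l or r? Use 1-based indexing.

[1,17] -15+35=20 d=28 * → r--
[1,16] -15+30=15 d=23 * → r--
[1,15] -15+28=13 d=21 * → r--
[1,14] -15+26=11 d=19 * → r--
[1,13] -15+23=8 d=16 * → r--
[1,12] -15+22=7 d=15 * → r--
[1,11] -15+20=5 d=13 * → r--

r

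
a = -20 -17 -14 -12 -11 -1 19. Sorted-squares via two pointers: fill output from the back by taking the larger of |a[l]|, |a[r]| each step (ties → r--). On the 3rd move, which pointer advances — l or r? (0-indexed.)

[0,6] |-20|>|19| out[6]=400 → l++
[1,6] |-17|<=|19| out[5]=361 → r--
[1,5] |-17|>|-1| out[4]=289 → l++

l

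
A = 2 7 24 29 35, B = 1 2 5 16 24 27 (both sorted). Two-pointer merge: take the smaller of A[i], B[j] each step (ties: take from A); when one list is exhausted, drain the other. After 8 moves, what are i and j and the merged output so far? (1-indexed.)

i=1 j=1: A[i]=2>B[j]=1 take 1, j++
i=1 j=2: A[i]=2<=B[j]=2 take 2, i++
i=2 j=2: A[i]=7>B[j]=2 take 2, j++
i=2 j=3: A[i]=7>B[j]=5 take 5, j++
i=2 j=4: A[i]=7<=B[j]=16 take 7, i++
i=3 j=4: A[i]=24>B[j]=16 take 16, j++
i=3 j=5: A[i]=24<=B[j]=24 take 24, i++
i=4 j=5: A[i]=29>B[j]=24 take 24, j++

i=4, j=6, merged so far=[1, 2, 2, 5, 7, 16, 24, 24]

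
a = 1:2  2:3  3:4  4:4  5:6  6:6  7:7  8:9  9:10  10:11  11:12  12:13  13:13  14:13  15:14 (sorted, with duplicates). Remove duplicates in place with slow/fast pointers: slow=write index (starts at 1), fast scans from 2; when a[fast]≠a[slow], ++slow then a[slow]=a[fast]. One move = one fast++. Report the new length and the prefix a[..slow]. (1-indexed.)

slow=1 fast=2: a[fast]=3≠a[slow]=2 write a[2]=3, slow++,fast++
slow=2 fast=3: a[fast]=4≠a[slow]=3 write a[3]=4, slow++,fast++
slow=3 fast=4: a[fast]=4=a[slow] dup, fast++
slow=3 fast=5: a[fast]=6≠a[slow]=4 write a[4]=6, slow++,fast++
slow=4 fast=6: a[fast]=6=a[slow] dup, fast++
slow=4 fast=7: a[fast]=7≠a[slow]=6 write a[5]=7, slow++,fast++
slow=5 fast=8: a[fast]=9≠a[slow]=7 write a[6]=9, slow++,fast++
slow=6 fast=9: a[fast]=10≠a[slow]=9 write a[7]=10, slow++,fast++
slow=7 fast=10: a[fast]=11≠a[slow]=10 write a[8]=11, slow++,fast++
slow=8 fast=11: a[fast]=12≠a[slow]=11 write a[9]=12, slow++,fast++
slow=9 fast=12: a[fast]=13≠a[slow]=12 write a[10]=13, slow++,fast++
slow=10 fast=13: a[fast]=13=a[slow] dup, fast++
slow=10 fast=14: a[fast]=13=a[slow] dup, fast++
slow=10 fast=15: a[fast]=14≠a[slow]=13 write a[11]=14, slow++,fast++

length 11; prefix = [2, 3, 4, 6, 7, 9, 10, 11, 12, 13, 14]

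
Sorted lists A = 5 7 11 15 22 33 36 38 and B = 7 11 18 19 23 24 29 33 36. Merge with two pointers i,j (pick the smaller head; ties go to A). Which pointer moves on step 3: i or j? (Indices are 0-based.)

i=0 j=0: A[i]=5<=B[j]=7 take 5, i++
i=1 j=0: A[i]=7<=B[j]=7 take 7, i++
i=2 j=0: A[i]=11>B[j]=7 take 7, j++

j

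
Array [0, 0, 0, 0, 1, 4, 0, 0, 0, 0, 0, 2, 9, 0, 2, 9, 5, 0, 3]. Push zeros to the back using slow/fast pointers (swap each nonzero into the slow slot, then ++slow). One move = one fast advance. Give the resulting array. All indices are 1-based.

[1, 4, 2, 9, 2, 9, 5, 3, 0, 0, 0, 0, 0, 0, 0, 0, 0, 0, 0]

slow=1 fast=1: a[fast]=0, fast++
slow=1 fast=2: a[fast]=0, fast++
slow=1 fast=3: a[fast]=0, fast++
slow=1 fast=4: a[fast]=0, fast++
slow=1 fast=5: a[fast]=1≠0 swap→a[1]=1, slow++,fast++
slow=2 fast=6: a[fast]=4≠0 swap→a[2]=4, slow++,fast++
slow=3 fast=7: a[fast]=0, fast++
slow=3 fast=8: a[fast]=0, fast++
slow=3 fast=9: a[fast]=0, fast++
slow=3 fast=10: a[fast]=0, fast++
slow=3 fast=11: a[fast]=0, fast++
slow=3 fast=12: a[fast]=2≠0 swap→a[3]=2, slow++,fast++
slow=4 fast=13: a[fast]=9≠0 swap→a[4]=9, slow++,fast++
slow=5 fast=14: a[fast]=0, fast++
slow=5 fast=15: a[fast]=2≠0 swap→a[5]=2, slow++,fast++
slow=6 fast=16: a[fast]=9≠0 swap→a[6]=9, slow++,fast++
slow=7 fast=17: a[fast]=5≠0 swap→a[7]=5, slow++,fast++
slow=8 fast=18: a[fast]=0, fast++
slow=8 fast=19: a[fast]=3≠0 swap→a[8]=3, slow++,fast++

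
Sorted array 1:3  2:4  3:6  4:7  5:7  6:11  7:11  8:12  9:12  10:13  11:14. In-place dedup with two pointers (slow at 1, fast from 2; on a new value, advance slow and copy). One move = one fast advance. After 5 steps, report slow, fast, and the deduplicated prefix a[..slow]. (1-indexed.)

slow=5, fast=7, prefix=[3, 4, 6, 7, 11]

slow=1 fast=2: a[fast]=4≠a[slow]=3 write a[2]=4, slow++,fast++
slow=2 fast=3: a[fast]=6≠a[slow]=4 write a[3]=6, slow++,fast++
slow=3 fast=4: a[fast]=7≠a[slow]=6 write a[4]=7, slow++,fast++
slow=4 fast=5: a[fast]=7=a[slow] dup, fast++
slow=4 fast=6: a[fast]=11≠a[slow]=7 write a[5]=11, slow++,fast++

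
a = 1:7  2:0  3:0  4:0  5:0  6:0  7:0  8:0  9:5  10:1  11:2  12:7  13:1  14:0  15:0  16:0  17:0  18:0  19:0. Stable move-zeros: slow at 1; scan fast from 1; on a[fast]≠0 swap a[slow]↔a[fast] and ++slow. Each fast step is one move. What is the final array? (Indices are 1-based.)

(s=1,f=1) a[fast]=7≠0 swap→a[1]=7 → slow++,fast++
(s=2,f=2) a[fast]=0 → fast++
(s=2,f=3) a[fast]=0 → fast++
(s=2,f=4) a[fast]=0 → fast++
(s=2,f=5) a[fast]=0 → fast++
(s=2,f=6) a[fast]=0 → fast++
(s=2,f=7) a[fast]=0 → fast++
(s=2,f=8) a[fast]=0 → fast++
(s=2,f=9) a[fast]=5≠0 swap→a[2]=5 → slow++,fast++
(s=3,f=10) a[fast]=1≠0 swap→a[3]=1 → slow++,fast++
(s=4,f=11) a[fast]=2≠0 swap→a[4]=2 → slow++,fast++
(s=5,f=12) a[fast]=7≠0 swap→a[5]=7 → slow++,fast++
(s=6,f=13) a[fast]=1≠0 swap→a[6]=1 → slow++,fast++
(s=7,f=14) a[fast]=0 → fast++
(s=7,f=15) a[fast]=0 → fast++
(s=7,f=16) a[fast]=0 → fast++
(s=7,f=17) a[fast]=0 → fast++
(s=7,f=18) a[fast]=0 → fast++
(s=7,f=19) a[fast]=0 → fast++

[7, 5, 1, 2, 7, 1, 0, 0, 0, 0, 0, 0, 0, 0, 0, 0, 0, 0, 0]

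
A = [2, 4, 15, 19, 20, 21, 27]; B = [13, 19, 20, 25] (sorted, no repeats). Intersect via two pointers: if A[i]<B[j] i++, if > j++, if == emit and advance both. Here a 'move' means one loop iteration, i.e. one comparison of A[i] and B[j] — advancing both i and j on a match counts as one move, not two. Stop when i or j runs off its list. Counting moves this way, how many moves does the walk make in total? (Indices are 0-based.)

i=0 j=0: 2<13, i++
i=1 j=0: 4<13, i++
i=2 j=0: 15>13, j++
i=2 j=1: 15<19, i++
i=3 j=1: 19==19 emit, i++,j++
i=4 j=2: 20==20 emit, i++,j++
i=5 j=3: 21<25, i++
i=6 j=3: 27>25, j++

8 moves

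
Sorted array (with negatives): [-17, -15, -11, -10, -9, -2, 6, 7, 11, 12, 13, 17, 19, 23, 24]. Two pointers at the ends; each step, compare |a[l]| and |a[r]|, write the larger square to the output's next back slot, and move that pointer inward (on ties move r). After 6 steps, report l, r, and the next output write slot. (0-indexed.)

l=2, r=10, next write slot=8

[0,14] |-17|<=|24| out[14]=576 → r--
[0,13] |-17|<=|23| out[13]=529 → r--
[0,12] |-17|<=|19| out[12]=361 → r--
[0,11] |-17|<=|17| out[11]=289 → r--
[0,10] |-17|>|13| out[10]=289 → l++
[1,10] |-15|>|13| out[9]=225 → l++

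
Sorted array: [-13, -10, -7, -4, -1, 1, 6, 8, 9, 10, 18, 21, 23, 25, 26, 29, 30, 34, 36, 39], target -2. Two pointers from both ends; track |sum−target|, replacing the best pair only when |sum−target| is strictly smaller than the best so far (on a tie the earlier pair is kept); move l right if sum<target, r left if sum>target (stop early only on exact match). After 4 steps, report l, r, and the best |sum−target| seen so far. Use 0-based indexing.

l=0, r=15, best |Δ|=19

[0,19] -13+39=26 d=28 * → r--
[0,18] -13+36=23 d=25 * → r--
[0,17] -13+34=21 d=23 * → r--
[0,16] -13+30=17 d=19 * → r--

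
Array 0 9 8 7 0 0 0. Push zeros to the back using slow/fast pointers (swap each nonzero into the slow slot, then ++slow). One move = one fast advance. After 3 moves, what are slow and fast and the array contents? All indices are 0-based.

(s=0,f=0) a[fast]=0 → fast++
(s=0,f=1) a[fast]=9≠0 swap→a[0]=9 → slow++,fast++
(s=1,f=2) a[fast]=8≠0 swap→a[1]=8 → slow++,fast++

slow=2, fast=3, a=[9, 8, 0, 7, 0, 0, 0]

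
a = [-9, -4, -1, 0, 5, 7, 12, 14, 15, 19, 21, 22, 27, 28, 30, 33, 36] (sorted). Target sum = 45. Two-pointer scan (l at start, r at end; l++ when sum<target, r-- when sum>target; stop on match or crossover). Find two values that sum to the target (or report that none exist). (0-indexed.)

l=0 r=16: -9+36=27 <45, l++
l=1 r=16: -4+36=32 <45, l++
l=2 r=16: -1+36=35 <45, l++
l=3 r=16: 0+36=36 <45, l++
l=4 r=16: 5+36=41 <45, l++
l=5 r=16: 7+36=43 <45, l++
l=6 r=16: 12+36=48 >45, r--
l=6 r=15: 12+33=45, found

(12, 33)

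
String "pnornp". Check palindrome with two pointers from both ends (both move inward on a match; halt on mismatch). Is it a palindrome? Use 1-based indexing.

l=1 r=6: 'p'=='p', l++,r--
l=2 r=5: 'n'=='n', l++,r--
l=3 r=4: 'o'!='r', stop

not a palindrome (mismatch at 3,4)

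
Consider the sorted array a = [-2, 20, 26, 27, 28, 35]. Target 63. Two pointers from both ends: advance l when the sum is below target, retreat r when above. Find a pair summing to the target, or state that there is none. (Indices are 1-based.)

(28, 35)

l=1 r=6: -2+35=33 <63, l++
l=2 r=6: 20+35=55 <63, l++
l=3 r=6: 26+35=61 <63, l++
l=4 r=6: 27+35=62 <63, l++
l=5 r=6: 28+35=63, found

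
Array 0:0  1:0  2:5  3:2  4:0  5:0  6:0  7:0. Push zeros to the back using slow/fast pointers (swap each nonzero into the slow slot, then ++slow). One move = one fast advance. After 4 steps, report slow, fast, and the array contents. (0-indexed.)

slow=0 fast=0: a[fast]=0, fast++
slow=0 fast=1: a[fast]=0, fast++
slow=0 fast=2: a[fast]=5≠0 swap→a[0]=5, slow++,fast++
slow=1 fast=3: a[fast]=2≠0 swap→a[1]=2, slow++,fast++

slow=2, fast=4, a=[5, 2, 0, 0, 0, 0, 0, 0]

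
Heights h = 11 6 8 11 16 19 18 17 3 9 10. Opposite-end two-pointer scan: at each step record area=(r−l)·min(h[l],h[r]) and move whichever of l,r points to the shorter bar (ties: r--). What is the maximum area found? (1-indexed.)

max area = 100

l=1 r=11: min(11,10)*10=100 best=100 *, r--
l=1 r=10: min(11,9)*9=81 best=100, r--
l=1 r=9: min(11,3)*8=24 best=100, r--
l=1 r=8: min(11,17)*7=77 best=100, l++
l=2 r=8: min(6,17)*6=36 best=100, l++
l=3 r=8: min(8,17)*5=40 best=100, l++
l=4 r=8: min(11,17)*4=44 best=100, l++
l=5 r=8: min(16,17)*3=48 best=100, l++
l=6 r=8: min(19,17)*2=34 best=100, r--
l=6 r=7: min(19,18)*1=18 best=100, r--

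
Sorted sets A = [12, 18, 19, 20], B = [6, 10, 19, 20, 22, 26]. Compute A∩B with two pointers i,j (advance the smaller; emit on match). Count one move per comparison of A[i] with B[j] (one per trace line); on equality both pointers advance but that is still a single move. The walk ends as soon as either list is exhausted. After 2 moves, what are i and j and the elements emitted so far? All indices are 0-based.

i=0, j=2, emitted=[]

[i=0,j=0] 12>6 → j++
[i=0,j=1] 12>10 → j++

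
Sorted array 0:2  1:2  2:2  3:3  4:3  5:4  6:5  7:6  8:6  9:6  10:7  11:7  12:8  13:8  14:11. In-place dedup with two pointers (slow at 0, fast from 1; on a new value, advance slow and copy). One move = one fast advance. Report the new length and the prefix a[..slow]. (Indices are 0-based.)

(s=0,f=1) a[fast]=2=a[slow] dup → fast++
(s=0,f=2) a[fast]=2=a[slow] dup → fast++
(s=0,f=3) a[fast]=3≠a[slow]=2 write a[1]=3 → slow++,fast++
(s=1,f=4) a[fast]=3=a[slow] dup → fast++
(s=1,f=5) a[fast]=4≠a[slow]=3 write a[2]=4 → slow++,fast++
(s=2,f=6) a[fast]=5≠a[slow]=4 write a[3]=5 → slow++,fast++
(s=3,f=7) a[fast]=6≠a[slow]=5 write a[4]=6 → slow++,fast++
(s=4,f=8) a[fast]=6=a[slow] dup → fast++
(s=4,f=9) a[fast]=6=a[slow] dup → fast++
(s=4,f=10) a[fast]=7≠a[slow]=6 write a[5]=7 → slow++,fast++
(s=5,f=11) a[fast]=7=a[slow] dup → fast++
(s=5,f=12) a[fast]=8≠a[slow]=7 write a[6]=8 → slow++,fast++
(s=6,f=13) a[fast]=8=a[slow] dup → fast++
(s=6,f=14) a[fast]=11≠a[slow]=8 write a[7]=11 → slow++,fast++

length 8; prefix = [2, 3, 4, 5, 6, 7, 8, 11]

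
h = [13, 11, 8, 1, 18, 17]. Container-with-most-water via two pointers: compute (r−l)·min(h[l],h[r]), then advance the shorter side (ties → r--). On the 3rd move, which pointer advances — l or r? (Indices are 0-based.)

l

l=0 r=5: min(13,17)*5=65 best=65 *, l++
l=1 r=5: min(11,17)*4=44 best=65, l++
l=2 r=5: min(8,17)*3=24 best=65, l++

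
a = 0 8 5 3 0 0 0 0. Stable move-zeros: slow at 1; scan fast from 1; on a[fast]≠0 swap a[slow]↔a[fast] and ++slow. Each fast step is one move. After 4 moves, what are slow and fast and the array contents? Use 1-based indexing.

slow=4, fast=5, a=[8, 5, 3, 0, 0, 0, 0, 0]

slow=1 fast=1: a[fast]=0, fast++
slow=1 fast=2: a[fast]=8≠0 swap→a[1]=8, slow++,fast++
slow=2 fast=3: a[fast]=5≠0 swap→a[2]=5, slow++,fast++
slow=3 fast=4: a[fast]=3≠0 swap→a[3]=3, slow++,fast++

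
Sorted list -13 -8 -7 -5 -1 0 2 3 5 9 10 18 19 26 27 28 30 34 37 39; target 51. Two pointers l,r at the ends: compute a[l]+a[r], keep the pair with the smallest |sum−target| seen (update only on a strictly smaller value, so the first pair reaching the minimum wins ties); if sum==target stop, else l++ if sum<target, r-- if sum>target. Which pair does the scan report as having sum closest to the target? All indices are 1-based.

pair (18, 34) with sum 52 (|Δ|=1)

l=1 r=20: -13+39=26 d=25 *, l++
l=2 r=20: -8+39=31 d=20 *, l++
l=3 r=20: -7+39=32 d=19 *, l++
l=4 r=20: -5+39=34 d=17 *, l++
l=5 r=20: -1+39=38 d=13 *, l++
l=6 r=20: 0+39=39 d=12 *, l++
l=7 r=20: 2+39=41 d=10 *, l++
l=8 r=20: 3+39=42 d=9 *, l++
l=9 r=20: 5+39=44 d=7 *, l++
l=10 r=20: 9+39=48 d=3 *, l++
l=11 r=20: 10+39=49 d=2 *, l++
l=12 r=20: 18+39=57 d=6, r--
l=12 r=19: 18+37=55 d=4, r--
l=12 r=18: 18+34=52 d=1 *, r--
l=12 r=17: 18+30=48 d=3, l++
l=13 r=17: 19+30=49 d=2, l++
l=14 r=17: 26+30=56 d=5, r--
l=14 r=16: 26+28=54 d=3, r--
l=14 r=15: 26+27=53 d=2, r--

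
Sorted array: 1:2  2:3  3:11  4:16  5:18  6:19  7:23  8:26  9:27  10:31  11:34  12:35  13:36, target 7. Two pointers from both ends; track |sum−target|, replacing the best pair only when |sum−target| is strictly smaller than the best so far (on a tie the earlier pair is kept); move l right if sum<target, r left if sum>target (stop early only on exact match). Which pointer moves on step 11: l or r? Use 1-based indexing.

l=1 r=13: 2+36=38 d=31 *, r--
l=1 r=12: 2+35=37 d=30 *, r--
l=1 r=11: 2+34=36 d=29 *, r--
l=1 r=10: 2+31=33 d=26 *, r--
l=1 r=9: 2+27=29 d=22 *, r--
l=1 r=8: 2+26=28 d=21 *, r--
l=1 r=7: 2+23=25 d=18 *, r--
l=1 r=6: 2+19=21 d=14 *, r--
l=1 r=5: 2+18=20 d=13 *, r--
l=1 r=4: 2+16=18 d=11 *, r--
l=1 r=3: 2+11=13 d=6 *, r--

r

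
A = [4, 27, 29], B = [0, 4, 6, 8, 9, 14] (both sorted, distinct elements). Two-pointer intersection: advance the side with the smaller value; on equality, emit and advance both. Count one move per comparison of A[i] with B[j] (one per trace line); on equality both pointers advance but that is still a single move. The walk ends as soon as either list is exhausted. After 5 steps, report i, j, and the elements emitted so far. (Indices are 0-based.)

i=0 j=0: 4>0, j++
i=0 j=1: 4==4 emit, i++,j++
i=1 j=2: 27>6, j++
i=1 j=3: 27>8, j++
i=1 j=4: 27>9, j++

i=1, j=5, emitted=[4]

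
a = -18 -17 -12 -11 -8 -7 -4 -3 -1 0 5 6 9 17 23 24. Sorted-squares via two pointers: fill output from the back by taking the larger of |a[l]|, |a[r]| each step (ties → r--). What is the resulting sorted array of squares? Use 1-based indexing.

[1,16] |-18|<=|24| out[16]=576 → r--
[1,15] |-18|<=|23| out[15]=529 → r--
[1,14] |-18|>|17| out[14]=324 → l++
[2,14] |-17|<=|17| out[13]=289 → r--
[2,13] |-17|>|9| out[12]=289 → l++
[3,13] |-12|>|9| out[11]=144 → l++
[4,13] |-11|>|9| out[10]=121 → l++
[5,13] |-8|<=|9| out[9]=81 → r--
[5,12] |-8|>|6| out[8]=64 → l++
[6,12] |-7|>|6| out[7]=49 → l++
[7,12] |-4|<=|6| out[6]=36 → r--
[7,11] |-4|<=|5| out[5]=25 → r--
[7,10] |-4|>|0| out[4]=16 → l++
[8,10] |-3|>|0| out[3]=9 → l++
[9,10] |-1|>|0| out[2]=1 → l++
[10,10] |0|<=|0| out[1]=0 → r--

[0, 1, 9, 16, 25, 36, 49, 64, 81, 121, 144, 289, 289, 324, 529, 576]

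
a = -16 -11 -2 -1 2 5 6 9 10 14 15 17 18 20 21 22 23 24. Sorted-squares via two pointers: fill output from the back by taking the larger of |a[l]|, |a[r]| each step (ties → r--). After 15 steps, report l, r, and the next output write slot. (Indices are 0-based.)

l=0 r=17: |-16|<=|24| out[17]=576, r--
l=0 r=16: |-16|<=|23| out[16]=529, r--
l=0 r=15: |-16|<=|22| out[15]=484, r--
l=0 r=14: |-16|<=|21| out[14]=441, r--
l=0 r=13: |-16|<=|20| out[13]=400, r--
l=0 r=12: |-16|<=|18| out[12]=324, r--
l=0 r=11: |-16|<=|17| out[11]=289, r--
l=0 r=10: |-16|>|15| out[10]=256, l++
l=1 r=10: |-11|<=|15| out[9]=225, r--
l=1 r=9: |-11|<=|14| out[8]=196, r--
l=1 r=8: |-11|>|10| out[7]=121, l++
l=2 r=8: |-2|<=|10| out[6]=100, r--
l=2 r=7: |-2|<=|9| out[5]=81, r--
l=2 r=6: |-2|<=|6| out[4]=36, r--
l=2 r=5: |-2|<=|5| out[3]=25, r--

l=2, r=4, next write slot=2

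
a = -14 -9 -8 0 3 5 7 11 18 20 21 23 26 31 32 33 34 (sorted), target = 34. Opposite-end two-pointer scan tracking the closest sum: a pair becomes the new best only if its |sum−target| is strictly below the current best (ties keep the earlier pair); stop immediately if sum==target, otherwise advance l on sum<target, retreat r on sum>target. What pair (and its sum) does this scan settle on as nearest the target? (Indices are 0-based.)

pair (0, 34) with sum 34 (|Δ|=0)

[0,16] -14+34=20 d=14 * → l++
[1,16] -9+34=25 d=9 * → l++
[2,16] -8+34=26 d=8 * → l++
[3,16] 0+34=34 d=0 * → stop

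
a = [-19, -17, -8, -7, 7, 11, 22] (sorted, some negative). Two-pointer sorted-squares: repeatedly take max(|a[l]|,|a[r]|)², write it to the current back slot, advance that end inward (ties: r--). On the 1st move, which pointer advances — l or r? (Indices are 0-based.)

[0,6] |-19|<=|22| out[6]=484 → r--

r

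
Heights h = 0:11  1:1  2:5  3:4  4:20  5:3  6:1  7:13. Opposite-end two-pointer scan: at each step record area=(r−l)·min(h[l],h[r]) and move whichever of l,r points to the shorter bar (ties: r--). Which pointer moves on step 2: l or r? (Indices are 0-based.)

[0,7] min(11,13)*7=77 best=77 * → l++
[1,7] min(1,13)*6=6 best=77 → l++

l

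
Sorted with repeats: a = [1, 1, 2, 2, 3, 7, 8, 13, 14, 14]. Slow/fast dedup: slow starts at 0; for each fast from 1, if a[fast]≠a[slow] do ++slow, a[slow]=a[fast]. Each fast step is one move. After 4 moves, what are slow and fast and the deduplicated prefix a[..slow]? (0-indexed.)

slow=2, fast=5, prefix=[1, 2, 3]

slow=0 fast=1: a[fast]=1=a[slow] dup, fast++
slow=0 fast=2: a[fast]=2≠a[slow]=1 write a[1]=2, slow++,fast++
slow=1 fast=3: a[fast]=2=a[slow] dup, fast++
slow=1 fast=4: a[fast]=3≠a[slow]=2 write a[2]=3, slow++,fast++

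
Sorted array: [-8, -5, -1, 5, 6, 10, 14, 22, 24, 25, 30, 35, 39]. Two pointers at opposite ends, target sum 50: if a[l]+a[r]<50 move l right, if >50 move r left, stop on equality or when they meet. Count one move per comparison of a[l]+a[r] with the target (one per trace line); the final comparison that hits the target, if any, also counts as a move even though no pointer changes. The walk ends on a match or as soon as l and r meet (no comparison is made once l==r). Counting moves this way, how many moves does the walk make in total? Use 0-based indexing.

l=0 r=12: -8+39=31 <50, l++
l=1 r=12: -5+39=34 <50, l++
l=2 r=12: -1+39=38 <50, l++
l=3 r=12: 5+39=44 <50, l++
l=4 r=12: 6+39=45 <50, l++
l=5 r=12: 10+39=49 <50, l++
l=6 r=12: 14+39=53 >50, r--
l=6 r=11: 14+35=49 <50, l++
l=7 r=11: 22+35=57 >50, r--
l=7 r=10: 22+30=52 >50, r--
l=7 r=9: 22+25=47 <50, l++
l=8 r=9: 24+25=49 <50, l++

12 moves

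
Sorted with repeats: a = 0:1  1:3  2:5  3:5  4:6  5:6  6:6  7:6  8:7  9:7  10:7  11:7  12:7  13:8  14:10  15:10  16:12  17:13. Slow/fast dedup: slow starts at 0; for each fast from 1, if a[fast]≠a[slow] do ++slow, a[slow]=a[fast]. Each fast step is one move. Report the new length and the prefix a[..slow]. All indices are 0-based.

length 9; prefix = [1, 3, 5, 6, 7, 8, 10, 12, 13]

(s=0,f=1) a[fast]=3≠a[slow]=1 write a[1]=3 → slow++,fast++
(s=1,f=2) a[fast]=5≠a[slow]=3 write a[2]=5 → slow++,fast++
(s=2,f=3) a[fast]=5=a[slow] dup → fast++
(s=2,f=4) a[fast]=6≠a[slow]=5 write a[3]=6 → slow++,fast++
(s=3,f=5) a[fast]=6=a[slow] dup → fast++
(s=3,f=6) a[fast]=6=a[slow] dup → fast++
(s=3,f=7) a[fast]=6=a[slow] dup → fast++
(s=3,f=8) a[fast]=7≠a[slow]=6 write a[4]=7 → slow++,fast++
(s=4,f=9) a[fast]=7=a[slow] dup → fast++
(s=4,f=10) a[fast]=7=a[slow] dup → fast++
(s=4,f=11) a[fast]=7=a[slow] dup → fast++
(s=4,f=12) a[fast]=7=a[slow] dup → fast++
(s=4,f=13) a[fast]=8≠a[slow]=7 write a[5]=8 → slow++,fast++
(s=5,f=14) a[fast]=10≠a[slow]=8 write a[6]=10 → slow++,fast++
(s=6,f=15) a[fast]=10=a[slow] dup → fast++
(s=6,f=16) a[fast]=12≠a[slow]=10 write a[7]=12 → slow++,fast++
(s=7,f=17) a[fast]=13≠a[slow]=12 write a[8]=13 → slow++,fast++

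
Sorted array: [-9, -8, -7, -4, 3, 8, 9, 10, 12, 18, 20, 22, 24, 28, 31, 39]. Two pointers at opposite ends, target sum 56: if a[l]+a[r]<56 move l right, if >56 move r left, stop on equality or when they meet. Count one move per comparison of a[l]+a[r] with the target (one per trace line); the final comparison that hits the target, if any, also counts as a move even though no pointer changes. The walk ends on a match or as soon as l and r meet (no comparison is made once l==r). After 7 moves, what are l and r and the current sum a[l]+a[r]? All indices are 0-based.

l=7, r=15, sum=49

[0,15] -9+39=30 <56 → l++
[1,15] -8+39=31 <56 → l++
[2,15] -7+39=32 <56 → l++
[3,15] -4+39=35 <56 → l++
[4,15] 3+39=42 <56 → l++
[5,15] 8+39=47 <56 → l++
[6,15] 9+39=48 <56 → l++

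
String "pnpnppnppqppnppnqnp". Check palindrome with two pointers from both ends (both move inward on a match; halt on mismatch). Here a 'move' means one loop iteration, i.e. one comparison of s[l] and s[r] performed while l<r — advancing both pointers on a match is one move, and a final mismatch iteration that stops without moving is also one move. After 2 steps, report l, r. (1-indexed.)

l=3, r=17

l=1 r=19: 'p'=='p', l++,r--
l=2 r=18: 'n'=='n', l++,r--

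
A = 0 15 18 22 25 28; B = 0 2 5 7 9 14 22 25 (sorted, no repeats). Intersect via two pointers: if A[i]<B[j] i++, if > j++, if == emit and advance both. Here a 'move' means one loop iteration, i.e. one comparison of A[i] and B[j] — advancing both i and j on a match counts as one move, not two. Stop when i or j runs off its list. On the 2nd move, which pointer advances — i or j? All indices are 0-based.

i=0 j=0: 0==0 emit, i++,j++
i=1 j=1: 15>2, j++

j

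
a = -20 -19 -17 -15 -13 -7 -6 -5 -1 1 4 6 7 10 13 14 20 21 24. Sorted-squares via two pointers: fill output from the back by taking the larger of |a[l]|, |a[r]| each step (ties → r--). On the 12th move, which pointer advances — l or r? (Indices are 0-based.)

r

l=0 r=18: |-20|<=|24| out[18]=576, r--
l=0 r=17: |-20|<=|21| out[17]=441, r--
l=0 r=16: |-20|<=|20| out[16]=400, r--
l=0 r=15: |-20|>|14| out[15]=400, l++
l=1 r=15: |-19|>|14| out[14]=361, l++
l=2 r=15: |-17|>|14| out[13]=289, l++
l=3 r=15: |-15|>|14| out[12]=225, l++
l=4 r=15: |-13|<=|14| out[11]=196, r--
l=4 r=14: |-13|<=|13| out[10]=169, r--
l=4 r=13: |-13|>|10| out[9]=169, l++
l=5 r=13: |-7|<=|10| out[8]=100, r--
l=5 r=12: |-7|<=|7| out[7]=49, r--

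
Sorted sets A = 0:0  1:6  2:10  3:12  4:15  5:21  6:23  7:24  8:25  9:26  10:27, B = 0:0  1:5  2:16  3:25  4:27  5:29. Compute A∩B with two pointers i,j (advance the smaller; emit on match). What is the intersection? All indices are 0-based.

intersection = [0, 25, 27]

[i=0,j=0] 0==0 emit → i++,j++
[i=1,j=1] 6>5 → j++
[i=1,j=2] 6<16 → i++
[i=2,j=2] 10<16 → i++
[i=3,j=2] 12<16 → i++
[i=4,j=2] 15<16 → i++
[i=5,j=2] 21>16 → j++
[i=5,j=3] 21<25 → i++
[i=6,j=3] 23<25 → i++
[i=7,j=3] 24<25 → i++
[i=8,j=3] 25==25 emit → i++,j++
[i=9,j=4] 26<27 → i++
[i=10,j=4] 27==27 emit → i++,j++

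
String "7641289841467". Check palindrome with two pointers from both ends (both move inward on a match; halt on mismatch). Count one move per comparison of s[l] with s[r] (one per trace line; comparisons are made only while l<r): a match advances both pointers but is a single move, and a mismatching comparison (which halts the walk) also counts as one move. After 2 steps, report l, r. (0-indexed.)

l=0 r=12: '7'=='7', l++,r--
l=1 r=11: '6'=='6', l++,r--

l=2, r=10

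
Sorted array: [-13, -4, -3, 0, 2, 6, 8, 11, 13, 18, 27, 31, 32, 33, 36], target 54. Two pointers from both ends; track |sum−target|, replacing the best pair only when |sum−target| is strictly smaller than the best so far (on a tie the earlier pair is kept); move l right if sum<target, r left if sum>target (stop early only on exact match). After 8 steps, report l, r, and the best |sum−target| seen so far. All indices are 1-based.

l=9, r=15, best |Δ|=7

l=1 r=15: -13+36=23 d=31 *, l++
l=2 r=15: -4+36=32 d=22 *, l++
l=3 r=15: -3+36=33 d=21 *, l++
l=4 r=15: 0+36=36 d=18 *, l++
l=5 r=15: 2+36=38 d=16 *, l++
l=6 r=15: 6+36=42 d=12 *, l++
l=7 r=15: 8+36=44 d=10 *, l++
l=8 r=15: 11+36=47 d=7 *, l++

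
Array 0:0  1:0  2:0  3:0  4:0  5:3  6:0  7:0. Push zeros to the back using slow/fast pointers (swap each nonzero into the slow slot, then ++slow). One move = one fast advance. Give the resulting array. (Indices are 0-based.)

[3, 0, 0, 0, 0, 0, 0, 0]

(s=0,f=0) a[fast]=0 → fast++
(s=0,f=1) a[fast]=0 → fast++
(s=0,f=2) a[fast]=0 → fast++
(s=0,f=3) a[fast]=0 → fast++
(s=0,f=4) a[fast]=0 → fast++
(s=0,f=5) a[fast]=3≠0 swap→a[0]=3 → slow++,fast++
(s=1,f=6) a[fast]=0 → fast++
(s=1,f=7) a[fast]=0 → fast++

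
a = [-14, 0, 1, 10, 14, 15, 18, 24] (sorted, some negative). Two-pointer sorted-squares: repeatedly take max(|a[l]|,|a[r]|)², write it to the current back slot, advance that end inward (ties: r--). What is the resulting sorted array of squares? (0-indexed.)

l=0 r=7: |-14|<=|24| out[7]=576, r--
l=0 r=6: |-14|<=|18| out[6]=324, r--
l=0 r=5: |-14|<=|15| out[5]=225, r--
l=0 r=4: |-14|<=|14| out[4]=196, r--
l=0 r=3: |-14|>|10| out[3]=196, l++
l=1 r=3: |0|<=|10| out[2]=100, r--
l=1 r=2: |0|<=|1| out[1]=1, r--
l=1 r=1: |0|<=|0| out[0]=0, r--

[0, 1, 100, 196, 196, 225, 324, 576]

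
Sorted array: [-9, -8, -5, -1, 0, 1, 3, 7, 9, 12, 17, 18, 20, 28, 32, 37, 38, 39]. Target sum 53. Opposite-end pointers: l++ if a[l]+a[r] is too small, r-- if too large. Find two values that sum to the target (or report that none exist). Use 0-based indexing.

no pair

l=0 r=17: -9+39=30 <53, l++
l=1 r=17: -8+39=31 <53, l++
l=2 r=17: -5+39=34 <53, l++
l=3 r=17: -1+39=38 <53, l++
l=4 r=17: 0+39=39 <53, l++
l=5 r=17: 1+39=40 <53, l++
l=6 r=17: 3+39=42 <53, l++
l=7 r=17: 7+39=46 <53, l++
l=8 r=17: 9+39=48 <53, l++
l=9 r=17: 12+39=51 <53, l++
l=10 r=17: 17+39=56 >53, r--
l=10 r=16: 17+38=55 >53, r--
l=10 r=15: 17+37=54 >53, r--
l=10 r=14: 17+32=49 <53, l++
l=11 r=14: 18+32=50 <53, l++
l=12 r=14: 20+32=52 <53, l++
l=13 r=14: 28+32=60 >53, r--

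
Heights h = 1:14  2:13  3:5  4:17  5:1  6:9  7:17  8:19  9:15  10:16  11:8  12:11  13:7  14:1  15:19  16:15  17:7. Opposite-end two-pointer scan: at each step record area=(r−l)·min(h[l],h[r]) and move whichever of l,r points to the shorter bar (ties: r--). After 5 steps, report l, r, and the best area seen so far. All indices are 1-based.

l=4, r=15, best area=210

l=1 r=17: min(14,7)*16=112 best=112 *, r--
l=1 r=16: min(14,15)*15=210 best=210 *, l++
l=2 r=16: min(13,15)*14=182 best=210, l++
l=3 r=16: min(5,15)*13=65 best=210, l++
l=4 r=16: min(17,15)*12=180 best=210, r--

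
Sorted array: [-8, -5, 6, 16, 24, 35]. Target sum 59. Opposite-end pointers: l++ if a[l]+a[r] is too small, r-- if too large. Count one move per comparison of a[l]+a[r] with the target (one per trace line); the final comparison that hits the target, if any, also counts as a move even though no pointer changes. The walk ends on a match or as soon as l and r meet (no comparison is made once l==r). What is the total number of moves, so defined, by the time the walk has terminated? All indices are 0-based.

[0,5] -8+35=27 <59 → l++
[1,5] -5+35=30 <59 → l++
[2,5] 6+35=41 <59 → l++
[3,5] 16+35=51 <59 → l++
[4,5] 24+35=59 → found

5 moves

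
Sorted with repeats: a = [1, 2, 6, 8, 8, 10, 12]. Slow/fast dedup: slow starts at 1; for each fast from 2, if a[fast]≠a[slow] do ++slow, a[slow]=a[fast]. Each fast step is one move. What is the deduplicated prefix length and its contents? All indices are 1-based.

slow=1 fast=2: a[fast]=2≠a[slow]=1 write a[2]=2, slow++,fast++
slow=2 fast=3: a[fast]=6≠a[slow]=2 write a[3]=6, slow++,fast++
slow=3 fast=4: a[fast]=8≠a[slow]=6 write a[4]=8, slow++,fast++
slow=4 fast=5: a[fast]=8=a[slow] dup, fast++
slow=4 fast=6: a[fast]=10≠a[slow]=8 write a[5]=10, slow++,fast++
slow=5 fast=7: a[fast]=12≠a[slow]=10 write a[6]=12, slow++,fast++

length 6; prefix = [1, 2, 6, 8, 10, 12]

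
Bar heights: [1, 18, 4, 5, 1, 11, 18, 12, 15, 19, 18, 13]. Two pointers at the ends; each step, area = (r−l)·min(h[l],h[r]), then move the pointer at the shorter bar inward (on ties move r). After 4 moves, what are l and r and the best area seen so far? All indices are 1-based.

[1,12] min(1,13)*11=11 best=11 * → l++
[2,12] min(18,13)*10=130 best=130 * → r--
[2,11] min(18,18)*9=162 best=162 * → r--
[2,10] min(18,19)*8=144 best=162 → l++

l=3, r=10, best area=162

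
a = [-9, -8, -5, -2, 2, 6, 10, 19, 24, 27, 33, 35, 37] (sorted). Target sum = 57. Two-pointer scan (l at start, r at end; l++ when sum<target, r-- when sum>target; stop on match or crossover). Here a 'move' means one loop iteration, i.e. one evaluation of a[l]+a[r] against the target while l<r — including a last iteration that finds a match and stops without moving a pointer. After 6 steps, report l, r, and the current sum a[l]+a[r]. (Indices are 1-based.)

[1,13] -9+37=28 <57 → l++
[2,13] -8+37=29 <57 → l++
[3,13] -5+37=32 <57 → l++
[4,13] -2+37=35 <57 → l++
[5,13] 2+37=39 <57 → l++
[6,13] 6+37=43 <57 → l++

l=7, r=13, sum=47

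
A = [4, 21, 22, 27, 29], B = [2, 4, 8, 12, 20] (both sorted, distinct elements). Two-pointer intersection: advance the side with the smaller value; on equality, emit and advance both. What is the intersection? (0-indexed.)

[i=0,j=0] 4>2 → j++
[i=0,j=1] 4==4 emit → i++,j++
[i=1,j=2] 21>8 → j++
[i=1,j=3] 21>12 → j++
[i=1,j=4] 21>20 → j++

intersection = [4]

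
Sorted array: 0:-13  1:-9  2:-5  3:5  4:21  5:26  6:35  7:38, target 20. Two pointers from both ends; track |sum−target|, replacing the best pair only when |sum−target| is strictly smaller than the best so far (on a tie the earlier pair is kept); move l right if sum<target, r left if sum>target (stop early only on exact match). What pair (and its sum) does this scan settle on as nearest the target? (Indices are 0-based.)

pair (-5, 26) with sum 21 (|Δ|=1)

[0,7] -13+38=25 d=5 * → r--
[0,6] -13+35=22 d=2 * → r--
[0,5] -13+26=13 d=7 → l++
[1,5] -9+26=17 d=3 → l++
[2,5] -5+26=21 d=1 * → r--
[2,4] -5+21=16 d=4 → l++
[3,4] 5+21=26 d=6 → r--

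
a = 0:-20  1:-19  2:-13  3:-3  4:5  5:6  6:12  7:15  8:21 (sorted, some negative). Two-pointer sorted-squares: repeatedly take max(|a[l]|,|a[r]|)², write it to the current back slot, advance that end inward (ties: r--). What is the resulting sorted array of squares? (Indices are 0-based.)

[9, 25, 36, 144, 169, 225, 361, 400, 441]

[0,8] |-20|<=|21| out[8]=441 → r--
[0,7] |-20|>|15| out[7]=400 → l++
[1,7] |-19|>|15| out[6]=361 → l++
[2,7] |-13|<=|15| out[5]=225 → r--
[2,6] |-13|>|12| out[4]=169 → l++
[3,6] |-3|<=|12| out[3]=144 → r--
[3,5] |-3|<=|6| out[2]=36 → r--
[3,4] |-3|<=|5| out[1]=25 → r--
[3,3] |-3|<=|-3| out[0]=9 → r--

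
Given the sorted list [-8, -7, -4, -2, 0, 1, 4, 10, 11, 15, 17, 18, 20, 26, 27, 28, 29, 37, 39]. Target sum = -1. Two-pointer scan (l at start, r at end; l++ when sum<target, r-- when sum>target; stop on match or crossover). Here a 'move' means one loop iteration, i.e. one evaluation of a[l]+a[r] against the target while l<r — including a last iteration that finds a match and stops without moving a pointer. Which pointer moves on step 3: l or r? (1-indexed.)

[1,19] -8+39=31 >-1 → r--
[1,18] -8+37=29 >-1 → r--
[1,17] -8+29=21 >-1 → r--

r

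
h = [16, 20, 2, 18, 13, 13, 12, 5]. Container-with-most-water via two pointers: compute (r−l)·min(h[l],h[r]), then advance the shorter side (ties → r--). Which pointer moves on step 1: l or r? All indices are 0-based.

r

[0,7] min(16,5)*7=35 best=35 * → r--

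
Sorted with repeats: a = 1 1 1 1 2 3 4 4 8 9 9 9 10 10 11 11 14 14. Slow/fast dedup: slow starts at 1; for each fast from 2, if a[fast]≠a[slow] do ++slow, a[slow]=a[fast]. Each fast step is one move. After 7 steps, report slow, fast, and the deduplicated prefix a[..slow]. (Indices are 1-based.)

(s=1,f=2) a[fast]=1=a[slow] dup → fast++
(s=1,f=3) a[fast]=1=a[slow] dup → fast++
(s=1,f=4) a[fast]=1=a[slow] dup → fast++
(s=1,f=5) a[fast]=2≠a[slow]=1 write a[2]=2 → slow++,fast++
(s=2,f=6) a[fast]=3≠a[slow]=2 write a[3]=3 → slow++,fast++
(s=3,f=7) a[fast]=4≠a[slow]=3 write a[4]=4 → slow++,fast++
(s=4,f=8) a[fast]=4=a[slow] dup → fast++

slow=4, fast=9, prefix=[1, 2, 3, 4]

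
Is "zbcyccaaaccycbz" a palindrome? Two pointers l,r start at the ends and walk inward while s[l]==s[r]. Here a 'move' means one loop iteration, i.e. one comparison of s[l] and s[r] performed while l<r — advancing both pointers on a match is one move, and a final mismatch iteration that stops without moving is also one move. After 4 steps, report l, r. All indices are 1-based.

[1,15] 'z'=='z' → l++,r--
[2,14] 'b'=='b' → l++,r--
[3,13] 'c'=='c' → l++,r--
[4,12] 'y'=='y' → l++,r--

l=5, r=11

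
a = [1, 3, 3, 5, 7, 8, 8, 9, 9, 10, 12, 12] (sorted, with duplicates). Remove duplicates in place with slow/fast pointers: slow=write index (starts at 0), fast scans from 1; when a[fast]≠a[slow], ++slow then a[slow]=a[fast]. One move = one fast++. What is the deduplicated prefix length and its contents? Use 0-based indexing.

(s=0,f=1) a[fast]=3≠a[slow]=1 write a[1]=3 → slow++,fast++
(s=1,f=2) a[fast]=3=a[slow] dup → fast++
(s=1,f=3) a[fast]=5≠a[slow]=3 write a[2]=5 → slow++,fast++
(s=2,f=4) a[fast]=7≠a[slow]=5 write a[3]=7 → slow++,fast++
(s=3,f=5) a[fast]=8≠a[slow]=7 write a[4]=8 → slow++,fast++
(s=4,f=6) a[fast]=8=a[slow] dup → fast++
(s=4,f=7) a[fast]=9≠a[slow]=8 write a[5]=9 → slow++,fast++
(s=5,f=8) a[fast]=9=a[slow] dup → fast++
(s=5,f=9) a[fast]=10≠a[slow]=9 write a[6]=10 → slow++,fast++
(s=6,f=10) a[fast]=12≠a[slow]=10 write a[7]=12 → slow++,fast++
(s=7,f=11) a[fast]=12=a[slow] dup → fast++

length 8; prefix = [1, 3, 5, 7, 8, 9, 10, 12]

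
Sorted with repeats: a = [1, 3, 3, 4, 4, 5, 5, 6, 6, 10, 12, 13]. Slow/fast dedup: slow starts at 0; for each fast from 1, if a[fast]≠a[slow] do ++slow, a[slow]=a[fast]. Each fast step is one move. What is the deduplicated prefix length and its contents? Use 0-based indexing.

slow=0 fast=1: a[fast]=3≠a[slow]=1 write a[1]=3, slow++,fast++
slow=1 fast=2: a[fast]=3=a[slow] dup, fast++
slow=1 fast=3: a[fast]=4≠a[slow]=3 write a[2]=4, slow++,fast++
slow=2 fast=4: a[fast]=4=a[slow] dup, fast++
slow=2 fast=5: a[fast]=5≠a[slow]=4 write a[3]=5, slow++,fast++
slow=3 fast=6: a[fast]=5=a[slow] dup, fast++
slow=3 fast=7: a[fast]=6≠a[slow]=5 write a[4]=6, slow++,fast++
slow=4 fast=8: a[fast]=6=a[slow] dup, fast++
slow=4 fast=9: a[fast]=10≠a[slow]=6 write a[5]=10, slow++,fast++
slow=5 fast=10: a[fast]=12≠a[slow]=10 write a[6]=12, slow++,fast++
slow=6 fast=11: a[fast]=13≠a[slow]=12 write a[7]=13, slow++,fast++

length 8; prefix = [1, 3, 4, 5, 6, 10, 12, 13]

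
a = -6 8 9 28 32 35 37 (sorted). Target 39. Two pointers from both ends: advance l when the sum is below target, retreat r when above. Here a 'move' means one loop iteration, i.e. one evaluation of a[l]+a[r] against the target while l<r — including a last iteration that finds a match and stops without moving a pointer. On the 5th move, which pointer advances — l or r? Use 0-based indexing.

l

l=0 r=6: -6+37=31 <39, l++
l=1 r=6: 8+37=45 >39, r--
l=1 r=5: 8+35=43 >39, r--
l=1 r=4: 8+32=40 >39, r--
l=1 r=3: 8+28=36 <39, l++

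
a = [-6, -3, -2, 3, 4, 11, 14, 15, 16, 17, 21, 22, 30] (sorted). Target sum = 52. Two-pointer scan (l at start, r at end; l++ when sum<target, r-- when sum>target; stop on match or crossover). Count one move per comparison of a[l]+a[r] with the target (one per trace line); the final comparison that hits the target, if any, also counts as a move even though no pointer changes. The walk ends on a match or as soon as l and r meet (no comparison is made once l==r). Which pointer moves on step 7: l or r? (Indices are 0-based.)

l

l=0 r=12: -6+30=24 <52, l++
l=1 r=12: -3+30=27 <52, l++
l=2 r=12: -2+30=28 <52, l++
l=3 r=12: 3+30=33 <52, l++
l=4 r=12: 4+30=34 <52, l++
l=5 r=12: 11+30=41 <52, l++
l=6 r=12: 14+30=44 <52, l++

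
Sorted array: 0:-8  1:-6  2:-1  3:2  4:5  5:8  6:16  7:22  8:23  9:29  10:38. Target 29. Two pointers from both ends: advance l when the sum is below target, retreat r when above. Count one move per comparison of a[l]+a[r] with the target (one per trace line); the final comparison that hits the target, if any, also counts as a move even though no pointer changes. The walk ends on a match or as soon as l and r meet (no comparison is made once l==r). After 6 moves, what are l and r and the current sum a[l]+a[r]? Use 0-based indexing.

l=0 r=10: -8+38=30 >29, r--
l=0 r=9: -8+29=21 <29, l++
l=1 r=9: -6+29=23 <29, l++
l=2 r=9: -1+29=28 <29, l++
l=3 r=9: 2+29=31 >29, r--
l=3 r=8: 2+23=25 <29, l++

l=4, r=8, sum=28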